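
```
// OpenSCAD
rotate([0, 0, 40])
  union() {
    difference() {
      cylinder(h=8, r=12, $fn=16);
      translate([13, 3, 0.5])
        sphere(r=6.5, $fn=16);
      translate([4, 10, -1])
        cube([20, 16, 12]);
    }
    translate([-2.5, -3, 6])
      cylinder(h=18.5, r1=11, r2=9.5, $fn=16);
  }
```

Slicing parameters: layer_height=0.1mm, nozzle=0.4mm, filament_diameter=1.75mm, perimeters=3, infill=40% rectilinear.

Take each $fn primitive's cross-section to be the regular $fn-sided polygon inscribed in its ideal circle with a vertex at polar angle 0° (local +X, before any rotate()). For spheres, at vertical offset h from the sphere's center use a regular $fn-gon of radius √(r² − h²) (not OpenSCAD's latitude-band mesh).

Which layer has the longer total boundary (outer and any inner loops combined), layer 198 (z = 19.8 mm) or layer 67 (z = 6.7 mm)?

Layer 198 (z = 19.8): the cylinder is not intersected at this z (z outside [0, 8]); the sphere at (13, 3) does not reach this height (|z−center|=19.300 > r=6.5); the cube at (4, 10) is absent (z outside [-1, 11]); Taking the first minus the rest: the first operand is absent here, so nothing remains; the cone at (-2.5, -3) contributes a regular 16-gon of circumradius 9.881 (interpolated between r1=11 and r2=9.5 at t=0.746) (perimeter = 2·16·9.881·sin(180°/16) = 61.69 mm); Merging all regions: only the cone at (-2.5, -3) is present, so the union is just that shape — boundary = 61.69 mm; (whole slice rotated 40° about Z — lengths, areas and connectivity unchanged). So its perimeter = 61.69 mm. Layer 67 (z = 6.7): the cylinder: section is a regular 16-gon, circumradius r=12 (perimeter = 2·16·12.000·sin(180°/16) = 74.91 mm); the sphere at (13, 3): section is a regular 16-gon, circumradius = √(r²−h²) = √(6.5²−6.2²) = 1.952 (perimeter = 2·16·1.952·sin(180°/16) = 12.19 mm); the 20×16 cube at (4, 10) contributes its full rectangle (perimeter 72.00 mm); After the difference (first − rest): starting from the r=12 cylinder, the r=6.5 sphere at (13, 3) partially overlaps it — only the 0.55 mm² overlap (of its 11.66 mm²) is removed, clipping the outline; the 20×16 cube at (4, 10) partially overlaps it — only the 1.56 mm² overlap (of its 320.00 mm²) is removed, clipping the outline — boundary = 75.94 mm; the cone at (-2.5, -3) contributes a regular 16-gon of circumradius 10.943 (interpolated between r1=11 and r2=9.5 at t=0.038) (perimeter = 2·16·10.943·sin(180°/16) = 68.32 mm); Taking the union: the regions partially overlap (shared area 312.52 mm²), so the edge portions inside another operand are dropped and the merged outline is re-measured after clipping — boundary = 80.82 mm; (rotated 40° about Z; rotation is an isometry so areas/perimeters/island counts are preserved). So its perimeter = 80.82 mm. Layer 67 is larger (80.82 vs 61.69 mm).

layer 67 (z = 6.7 mm)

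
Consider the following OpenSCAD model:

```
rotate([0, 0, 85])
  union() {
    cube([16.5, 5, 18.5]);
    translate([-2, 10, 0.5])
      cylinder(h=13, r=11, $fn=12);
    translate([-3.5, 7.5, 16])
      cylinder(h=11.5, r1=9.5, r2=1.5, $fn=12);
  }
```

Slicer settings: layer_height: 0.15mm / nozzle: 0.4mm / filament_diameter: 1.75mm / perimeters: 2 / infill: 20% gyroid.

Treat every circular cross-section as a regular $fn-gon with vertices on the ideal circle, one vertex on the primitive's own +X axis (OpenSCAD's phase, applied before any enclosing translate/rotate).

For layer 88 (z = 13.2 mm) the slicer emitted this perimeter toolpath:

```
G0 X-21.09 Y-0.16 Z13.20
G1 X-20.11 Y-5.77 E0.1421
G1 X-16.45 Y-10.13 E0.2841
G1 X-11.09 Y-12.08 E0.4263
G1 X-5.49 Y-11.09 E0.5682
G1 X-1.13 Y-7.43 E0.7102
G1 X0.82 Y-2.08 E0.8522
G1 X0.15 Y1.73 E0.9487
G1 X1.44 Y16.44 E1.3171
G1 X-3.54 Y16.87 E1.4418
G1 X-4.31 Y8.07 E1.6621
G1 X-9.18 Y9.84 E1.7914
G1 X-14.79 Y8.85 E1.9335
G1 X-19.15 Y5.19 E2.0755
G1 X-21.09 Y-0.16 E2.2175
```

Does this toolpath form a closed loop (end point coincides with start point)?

yes

Start point (G0): (-21.09, -0.16). End point (last G1): the path returns to the start — closed.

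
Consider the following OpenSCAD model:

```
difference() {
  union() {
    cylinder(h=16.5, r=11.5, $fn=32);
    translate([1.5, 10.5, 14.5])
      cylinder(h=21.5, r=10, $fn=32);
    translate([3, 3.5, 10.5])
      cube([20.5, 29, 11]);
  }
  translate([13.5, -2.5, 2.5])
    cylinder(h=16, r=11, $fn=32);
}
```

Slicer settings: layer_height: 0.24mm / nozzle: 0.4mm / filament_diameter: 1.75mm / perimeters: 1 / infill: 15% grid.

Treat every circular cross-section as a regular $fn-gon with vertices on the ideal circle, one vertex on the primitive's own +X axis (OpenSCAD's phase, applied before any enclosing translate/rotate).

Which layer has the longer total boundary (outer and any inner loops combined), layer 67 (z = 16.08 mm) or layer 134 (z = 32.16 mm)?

Layer 67 (z = 16.08): the cylinder: section is a regular 32-gon, circumradius r=11.5 (perimeter = 2·32·11.500·sin(180°/32) = 72.14 mm); the r=10 cylinder at (1.5, 10.5) contributes a regular 32-gon of circumradius 10 (perimeter = 2·32·10.000·sin(180°/32) = 62.73 mm); the cube at (3, 3.5) (footprint 20.5×29) is included at this height (perimeter 99.00 mm); Taking the union: the regions partially overlap (shared area 260.64 mm²), so the edge portions inside another operand are dropped and the merged outline is re-measured after clipping — boundary = 142.48 mm; the r=11 cylinder at (13.5, -2.5) contributes a regular 32-gon of circumradius 11 (perimeter = 2·32·11.000·sin(180°/32) = 69.00 mm); After the difference (first − rest): starting from the result so far, the r=11 cylinder at (13.5, -2.5) partially overlaps it — only the 156.68 mm² overlap (of its 377.69 mm²) is removed, clipping the outline — boundary = 151.31 mm. So its perimeter = 151.31 mm. Layer 134 (z = 32.16): the cylinder is absent (z outside [0, 16.5]); the cylinder at (1.5, 10.5): section is a regular 32-gon, circumradius r=10 (perimeter = 2·32·10.000·sin(180°/32) = 62.73 mm); the cube at (3, 3.5) is absent (z outside [10.5, 21.5]); Merging all regions: only the r=10 cylinder at (1.5, 10.5) is present, so the union is just that shape — boundary = 62.73 mm; the cylinder at (13.5, -2.5) is not intersected at this z (z outside [2.5, 18.5]); Taking the first minus the rest: none of the subtracted shapes is present at this height, so that combined region is unchanged — boundary = 62.73 mm. So its perimeter = 62.73 mm. Layer 67 is larger (151.31 vs 62.73 mm).

layer 67 (z = 16.08 mm)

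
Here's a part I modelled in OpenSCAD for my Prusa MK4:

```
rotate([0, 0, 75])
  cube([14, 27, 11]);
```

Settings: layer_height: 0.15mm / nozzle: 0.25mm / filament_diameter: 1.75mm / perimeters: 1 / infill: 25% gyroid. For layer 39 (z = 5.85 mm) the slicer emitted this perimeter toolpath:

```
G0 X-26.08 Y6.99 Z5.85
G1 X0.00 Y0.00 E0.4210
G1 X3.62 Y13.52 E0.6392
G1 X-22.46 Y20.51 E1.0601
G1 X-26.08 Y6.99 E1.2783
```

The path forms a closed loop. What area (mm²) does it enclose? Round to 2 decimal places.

Apply the shoelace formula to the sequence of (X, Y) vertices; enclosed area = 377.91 mm².

377.91 mm²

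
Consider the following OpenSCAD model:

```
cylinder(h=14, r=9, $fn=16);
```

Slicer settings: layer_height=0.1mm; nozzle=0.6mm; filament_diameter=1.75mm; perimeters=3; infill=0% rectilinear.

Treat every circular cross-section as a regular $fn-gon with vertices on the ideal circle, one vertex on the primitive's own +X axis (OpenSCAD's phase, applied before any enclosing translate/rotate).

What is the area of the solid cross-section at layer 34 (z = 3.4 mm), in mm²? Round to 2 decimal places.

At z = 3.4 mm: the r=9 cylinder contributes a regular 16-gon of circumradius 9 (area = (16/2)·9.000²·sin(360°/16) = 247.98 mm²). Overall, the cross-section is a single solid region. Net area = 247.98 mm².

247.98 mm²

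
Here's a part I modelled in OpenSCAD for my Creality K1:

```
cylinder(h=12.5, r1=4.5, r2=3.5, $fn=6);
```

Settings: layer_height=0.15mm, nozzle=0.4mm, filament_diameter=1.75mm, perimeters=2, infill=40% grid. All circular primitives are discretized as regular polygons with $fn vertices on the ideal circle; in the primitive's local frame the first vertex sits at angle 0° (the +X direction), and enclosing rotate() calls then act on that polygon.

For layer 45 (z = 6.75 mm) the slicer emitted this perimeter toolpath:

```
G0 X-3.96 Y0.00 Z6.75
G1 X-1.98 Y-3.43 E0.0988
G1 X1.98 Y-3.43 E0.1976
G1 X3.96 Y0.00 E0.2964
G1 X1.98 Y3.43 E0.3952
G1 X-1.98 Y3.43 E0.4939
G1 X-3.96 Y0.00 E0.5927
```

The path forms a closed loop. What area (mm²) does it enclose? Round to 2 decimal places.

Apply the shoelace formula to the sequence of (X, Y) vertices; enclosed area = 40.75 mm².

40.75 mm²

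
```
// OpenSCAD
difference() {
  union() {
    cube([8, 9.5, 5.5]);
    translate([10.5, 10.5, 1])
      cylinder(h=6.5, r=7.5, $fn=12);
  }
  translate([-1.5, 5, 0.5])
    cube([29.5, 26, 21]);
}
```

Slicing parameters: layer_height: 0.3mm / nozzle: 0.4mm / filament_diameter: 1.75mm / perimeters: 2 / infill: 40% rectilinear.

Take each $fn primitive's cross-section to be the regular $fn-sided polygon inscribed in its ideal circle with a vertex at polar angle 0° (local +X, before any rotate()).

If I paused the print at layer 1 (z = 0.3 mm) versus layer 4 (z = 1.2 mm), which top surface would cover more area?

Layer 1 (z = 0.3): the cube is present — its section is the full 8×9.5 rectangle (area 76.00 mm²); the cylinder at (10.5, 10.5) does not reach this height (z outside [1, 7.5]); Combining (union): only the 8×9.5 cube is present, so the union is just that shape — area = 76.00 mm²; the cube at (-1.5, 5) is absent (z outside [0.5, 21.5]); After the difference (first − rest): none of the subtracted shapes is present at this height, so the result so far is unchanged — area = 76.00 mm². So its area = 76.00 mm². Layer 4 (z = 1.2): the cube (footprint 8×9.5) is included at this height (area 76.00 mm²); the cylinder at (10.5, 10.5): section is a regular 12-gon, circumradius r=7.5 (area = (12/2)·7.500²·sin(360°/12) = 168.75 mm²); Merging all regions: the regions partially overlap — summed areas 244.75 mm² minus the doubly-counted overlap 19.41 mm² gives 225.34 mm² — area = 225.34 mm²; the cube at (-1.5, 5) (footprint 29.5×26) is included at this height (area 767.00 mm²); After the difference (first − rest): starting from that combined region (225.34 mm²), the 29.5×26 cube at (-1.5, 5) partially overlaps it — only the 175.07 mm² overlap (of its 767.00 mm²) is removed, clipping the outline — area = 50.27 mm². So its area = 50.27 mm². Layer 1 is larger (76.00 vs 50.27 mm²).

layer 1 (z = 0.3 mm)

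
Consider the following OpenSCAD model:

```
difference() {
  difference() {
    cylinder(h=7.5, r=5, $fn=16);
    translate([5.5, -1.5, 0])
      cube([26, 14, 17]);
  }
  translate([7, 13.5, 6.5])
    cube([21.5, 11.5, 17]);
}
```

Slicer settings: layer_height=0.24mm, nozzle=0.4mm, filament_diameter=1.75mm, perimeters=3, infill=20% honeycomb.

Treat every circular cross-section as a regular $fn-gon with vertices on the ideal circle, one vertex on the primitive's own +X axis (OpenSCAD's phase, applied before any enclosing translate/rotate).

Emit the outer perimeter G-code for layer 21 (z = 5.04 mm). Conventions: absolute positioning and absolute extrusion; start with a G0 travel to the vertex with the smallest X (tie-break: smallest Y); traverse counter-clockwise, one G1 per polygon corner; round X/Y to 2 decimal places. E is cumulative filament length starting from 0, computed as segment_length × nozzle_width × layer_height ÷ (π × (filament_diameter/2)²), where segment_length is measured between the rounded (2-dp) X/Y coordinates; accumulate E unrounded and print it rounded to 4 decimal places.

At z = 5.04 mm: the cylinder: section is a regular 16-gon, circumradius r=5; the cube at (5.5, -1.5) is present — its section is the full 26×14 rectangle; Subtracting the remaining from the first: starting from the r=5 cylinder, the 26×14 cube at (5.5, -1.5) misses the remaining region (no effect) — 1 connected region; the cube at (7, 13.5) does not reach this height (z outside [6.5, 23.5]); Taking the first minus the rest: none of the subtracted shapes is present at this height, so that combined region is unchanged — 1 connected region. The outline is a single polygon with 16 vertices. Extrusion per mm of travel: 0.4 × 0.24 / (π × 0.875²) = 0.039912. Accumulating E over each segment gives final E = 1.2461.

G0 X-5.00 Y0.00 Z5.04
G1 X-4.62 Y-1.91 E0.0777
G1 X-3.54 Y-3.54 E0.1558
G1 X-1.91 Y-4.62 E0.2338
G1 X0.00 Y-5.00 E0.3115
G1 X1.91 Y-4.62 E0.3893
G1 X3.54 Y-3.54 E0.4673
G1 X4.62 Y-1.91 E0.5453
G1 X5.00 Y0.00 E0.6231
G1 X4.62 Y1.91 E0.7008
G1 X3.54 Y3.54 E0.7788
G1 X1.91 Y4.62 E0.8569
G1 X0.00 Y5.00 E0.9346
G1 X-1.91 Y4.62 E1.0123
G1 X-3.54 Y3.54 E1.0904
G1 X-4.62 Y1.91 E1.1684
G1 X-5.00 Y0.00 E1.2461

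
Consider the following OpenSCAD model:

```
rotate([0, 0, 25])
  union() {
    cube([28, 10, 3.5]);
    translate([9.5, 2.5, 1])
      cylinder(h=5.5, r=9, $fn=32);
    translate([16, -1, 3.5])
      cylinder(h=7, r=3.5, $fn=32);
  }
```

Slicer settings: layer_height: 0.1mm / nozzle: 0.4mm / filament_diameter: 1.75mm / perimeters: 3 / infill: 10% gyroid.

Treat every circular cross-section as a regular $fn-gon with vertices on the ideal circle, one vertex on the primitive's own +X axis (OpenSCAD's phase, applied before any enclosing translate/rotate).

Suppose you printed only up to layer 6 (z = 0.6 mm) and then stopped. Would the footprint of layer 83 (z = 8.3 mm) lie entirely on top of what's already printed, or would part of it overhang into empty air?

part overhangs

Compare the two slices. At z = 0.6: the cube (footprint 28×10) is included at this height (area 280.00 mm²); the cylinder at (9.5, 2.5) does not reach this height (z outside [1, 6.5]); the cylinder at (16, -1) is absent (z outside [3.5, 10.5]); Combining (union): only the 28×10 cube is present, so the union is just that shape — area = 280.00 mm²; (whole slice rotated 25° about Z — lengths, areas and connectivity unchanged). At z = 8.3: the cube does not reach this height (z outside [0, 3.5]); the cylinder at (9.5, 2.5) does not reach this height (z outside [1, 6.5]); the r=3.5 cylinder at (16, -1) contributes a regular 32-gon of circumradius 3.5 (area = (32/2)·3.500²·sin(360°/32) = 38.24 mm²); Combining (union): only the r=3.5 cylinder at (16, -1) is present, so the union is just that shape — area = 38.24 mm²; (whole slice rotated 25° about Z — lengths, areas and connectivity unchanged). Checking containment: at z = 8.3 the cross-section extends beyond the z = 0.6 cross-section by about 26.00 mm².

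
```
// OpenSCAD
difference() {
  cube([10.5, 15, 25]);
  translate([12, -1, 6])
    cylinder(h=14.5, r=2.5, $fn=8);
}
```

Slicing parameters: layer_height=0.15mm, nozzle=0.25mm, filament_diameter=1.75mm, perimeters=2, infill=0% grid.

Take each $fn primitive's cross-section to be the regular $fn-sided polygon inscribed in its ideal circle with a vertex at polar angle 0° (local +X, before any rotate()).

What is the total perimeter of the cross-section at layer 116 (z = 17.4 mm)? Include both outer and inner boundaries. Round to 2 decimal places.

50.66 mm

At z = 17.4 mm: the cube (footprint 10.5×15) is included at this height (perimeter 51.00 mm); the cylinder at (12, -1): section is a regular 8-gon, circumradius r=2.5 (perimeter = 2·8·2.500·sin(180°/8) = 15.31 mm); Subtracting the remaining from the first: starting from the 10.5×15 cube, the r=2.5 cylinder at (12, -1) partially overlaps it — only the 0.34 mm² overlap (of its 17.68 mm²) is removed, clipping the outline — boundary = 50.66 mm. Overall, the cross-section is a single solid region. Total boundary length (outer) = 50.66 mm.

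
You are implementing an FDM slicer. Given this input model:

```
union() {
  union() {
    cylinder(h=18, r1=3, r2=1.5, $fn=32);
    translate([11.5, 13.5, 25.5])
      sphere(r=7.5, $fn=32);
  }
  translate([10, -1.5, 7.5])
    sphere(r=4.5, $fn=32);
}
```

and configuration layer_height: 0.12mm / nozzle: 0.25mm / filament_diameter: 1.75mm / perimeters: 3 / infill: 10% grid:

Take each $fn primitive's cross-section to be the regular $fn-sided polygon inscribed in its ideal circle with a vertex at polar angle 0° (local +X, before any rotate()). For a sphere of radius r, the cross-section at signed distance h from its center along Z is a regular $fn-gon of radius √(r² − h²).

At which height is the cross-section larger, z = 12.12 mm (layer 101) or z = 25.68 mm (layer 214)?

layer 214 (z = 25.68 mm)

Layer 101 (z = 12.12): the cone (r1=3→r2=1.5) has section circumradius 1.990 here — a regular 32-gon (area = (32/2)·1.990²·sin(360°/32) = 12.36 mm²); the sphere at (11.5, 13.5) does not reach this height (|z−center|=13.380 > r=7.5); Taking the union: only the cone is present, so the union is just that shape — area = 12.36 mm²; the sphere at (10, -1.5) is not intersected at this z (|z−center|=4.620 > r=4.5); Taking the union: only that combined region is present, so the union is just that shape — area = 12.36 mm². So its area = 12.36 mm². Layer 214 (z = 25.68): the cone does not reach this height (z outside [0, 18]); the r=7.5 sphere at (11.5, 13.5) slices to a regular 32-gon of circumradius 7.498 (√(r²−h²) with h=0.18 from center) (area = (32/2)·7.498²·sin(360°/32) = 175.48 mm²); Combining (union): only the r=7.5 sphere at (11.5, 13.5) is present, so the union is just that shape — area = 175.48 mm²; the sphere at (10, -1.5) does not reach this height (|z−center|=18.180 > r=4.5); Merging all regions: only the result so far is present, so the union is just that shape — area = 175.48 mm². So its area = 175.48 mm². Layer 214 is larger (175.48 vs 12.36 mm²).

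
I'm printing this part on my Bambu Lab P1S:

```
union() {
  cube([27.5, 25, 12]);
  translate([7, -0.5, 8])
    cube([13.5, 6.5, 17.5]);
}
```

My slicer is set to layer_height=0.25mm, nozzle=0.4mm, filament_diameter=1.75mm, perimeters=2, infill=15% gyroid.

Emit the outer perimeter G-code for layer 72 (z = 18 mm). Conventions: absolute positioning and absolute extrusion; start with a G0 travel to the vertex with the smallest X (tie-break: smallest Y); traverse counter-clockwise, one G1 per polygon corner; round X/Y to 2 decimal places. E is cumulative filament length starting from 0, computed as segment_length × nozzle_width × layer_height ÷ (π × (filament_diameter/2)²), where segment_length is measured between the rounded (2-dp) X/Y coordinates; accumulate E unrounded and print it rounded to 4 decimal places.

G0 X7.00 Y-0.50 Z18.00
G1 X20.50 Y-0.50 E0.5613
G1 X20.50 Y6.00 E0.8315
G1 X7.00 Y6.00 E1.3928
G1 X7.00 Y-0.50 E1.6630

At z = 18 mm: the cube is not intersected at this z (z outside [0, 12]); the 13.5×6.5 cube at (7, -0.5) contributes its full rectangle; Combining (union): only the 13.5×6.5 cube at (7, -0.5) is present, so the union is just that shape — 1 connected region. The outline is a single polygon with 4 vertices. Extrusion per mm of travel: 0.4 × 0.25 / (π × 0.875²) = 0.041575. Accumulating E over each segment gives final E = 1.6630.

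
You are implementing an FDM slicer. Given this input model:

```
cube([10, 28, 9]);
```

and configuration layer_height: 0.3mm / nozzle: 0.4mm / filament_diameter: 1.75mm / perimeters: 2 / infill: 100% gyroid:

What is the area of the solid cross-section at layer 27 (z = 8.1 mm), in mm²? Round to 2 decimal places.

280.00 mm²

At z = 8.1 mm: the 10×28 cube contributes its full rectangle (area 280.00 mm²). Overall, the cross-section is a single solid region. Net area = 280.00 mm².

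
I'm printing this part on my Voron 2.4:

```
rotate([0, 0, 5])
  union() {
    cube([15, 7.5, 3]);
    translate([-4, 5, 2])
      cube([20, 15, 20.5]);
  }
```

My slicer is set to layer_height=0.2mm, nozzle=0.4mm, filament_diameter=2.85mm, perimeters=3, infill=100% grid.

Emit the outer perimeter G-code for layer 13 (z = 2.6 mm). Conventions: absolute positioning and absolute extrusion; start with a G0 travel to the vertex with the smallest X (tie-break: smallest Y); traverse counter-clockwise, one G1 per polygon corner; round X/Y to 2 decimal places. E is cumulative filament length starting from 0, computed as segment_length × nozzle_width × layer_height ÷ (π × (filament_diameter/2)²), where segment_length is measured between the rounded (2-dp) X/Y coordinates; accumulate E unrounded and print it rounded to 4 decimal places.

G0 X-5.73 Y19.58 Z2.60
G1 X-4.42 Y4.63 E0.1882
G1 X-0.44 Y4.98 E0.2383
G1 X0.00 Y0.00 E0.3010
G1 X14.94 Y1.31 E0.4891
G1 X14.51 Y6.29 E0.5517
G1 X15.50 Y6.38 E0.5642
G1 X14.20 Y21.32 E0.7523
G1 X-5.73 Y19.58 E1.0032

At z = 2.6 mm: the 15×7.5 cube contributes its full rectangle; the cube at (-4, 5) (footprint 20×15) is included at this height; Combining (union): the regions partially overlap (shared area 37.50 mm²), so overlapping operands fuse into one piece — 1 connected region; (whole slice rotated 5° about Z — lengths, areas and connectivity unchanged). The outline is a single polygon with 8 vertices. Extrusion per mm of travel: 0.4 × 0.2 / (π × 1.425²) = 0.012540. Accumulating E over each segment gives final E = 1.0032.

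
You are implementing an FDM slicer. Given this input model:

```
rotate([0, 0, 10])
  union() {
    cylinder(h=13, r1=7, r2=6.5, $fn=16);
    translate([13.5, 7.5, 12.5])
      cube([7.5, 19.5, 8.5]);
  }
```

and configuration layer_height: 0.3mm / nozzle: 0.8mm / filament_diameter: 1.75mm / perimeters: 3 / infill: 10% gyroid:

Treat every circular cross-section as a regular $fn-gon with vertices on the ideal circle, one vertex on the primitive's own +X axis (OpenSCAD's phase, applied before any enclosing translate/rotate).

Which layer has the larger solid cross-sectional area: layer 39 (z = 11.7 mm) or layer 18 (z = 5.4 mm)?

Layer 39 (z = 11.7): the cone contributes a regular 16-gon of circumradius 6.550 (interpolated between r1=7 and r2=6.5 at t=0.900) (area = (16/2)·6.550²·sin(360°/16) = 131.34 mm²); the cube at (13.5, 7.5) is absent (z outside [12.5, 21]); Taking the union: only the cone is present, so the union is just that shape — area = 131.34 mm²; (rotated 10° about Z; rotation is an isometry so areas/perimeters/island counts are preserved). So its area = 131.34 mm². Layer 18 (z = 5.4): the cone contributes a regular 16-gon of circumradius 6.792 (interpolated between r1=7 and r2=6.5 at t=0.415) (area = (16/2)·6.792²·sin(360°/16) = 141.24 mm²); the cube at (13.5, 7.5) is absent (z outside [12.5, 21]); Taking the union: only the cone is present, so the union is just that shape — area = 141.24 mm²; (whole slice rotated 10° about Z — lengths, areas and connectivity unchanged). So its area = 141.24 mm². Layer 18 is larger (141.24 vs 131.34 mm²).

layer 18 (z = 5.4 mm)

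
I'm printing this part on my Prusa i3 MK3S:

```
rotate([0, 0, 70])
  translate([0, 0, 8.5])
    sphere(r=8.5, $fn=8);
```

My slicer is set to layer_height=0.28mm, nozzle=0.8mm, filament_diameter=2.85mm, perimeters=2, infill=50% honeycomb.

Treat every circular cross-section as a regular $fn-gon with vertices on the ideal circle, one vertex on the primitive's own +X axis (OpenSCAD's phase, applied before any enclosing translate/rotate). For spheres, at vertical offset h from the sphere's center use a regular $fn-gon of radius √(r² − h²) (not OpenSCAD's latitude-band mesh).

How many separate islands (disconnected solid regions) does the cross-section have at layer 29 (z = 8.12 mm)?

1

At z = 8.12 mm: the sphere: section is a regular 8-gon, circumradius = √(r²−h²) = √(8.5²−0.38²) = 8.492; (rotated 70° about Z; rotation is an isometry so areas/perimeters/island counts are preserved). Overall, the cross-section is a single solid region. Island count = 1.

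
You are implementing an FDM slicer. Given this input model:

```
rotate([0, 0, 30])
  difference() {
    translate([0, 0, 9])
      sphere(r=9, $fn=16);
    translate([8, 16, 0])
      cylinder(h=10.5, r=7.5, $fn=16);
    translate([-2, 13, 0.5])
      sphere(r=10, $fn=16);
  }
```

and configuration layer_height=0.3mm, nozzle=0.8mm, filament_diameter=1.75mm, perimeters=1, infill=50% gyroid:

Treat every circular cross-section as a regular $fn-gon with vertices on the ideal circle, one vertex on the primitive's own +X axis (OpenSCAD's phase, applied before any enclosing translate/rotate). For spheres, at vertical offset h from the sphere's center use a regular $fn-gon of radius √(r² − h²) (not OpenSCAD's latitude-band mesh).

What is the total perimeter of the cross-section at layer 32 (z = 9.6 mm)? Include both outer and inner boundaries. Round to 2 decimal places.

56.06 mm

At z = 9.6 mm: the r=9 sphere contributes a regular 16-gon of circumradius √(9²−0.6²) = 8.980 (perimeter = 2·16·8.980·sin(180°/16) = 56.06 mm); the r=7.5 cylinder at (8, 16) contributes a regular 16-gon of circumradius 7.5 (perimeter = 2·16·7.500·sin(180°/16) = 46.82 mm); the r=10 sphere at (-2, 13) contributes a regular 16-gon of circumradius √(10²−9.1²) = 4.146 (perimeter = 2·16·4.146·sin(180°/16) = 25.88 mm); Taking the first minus the rest: starting from the r=9 sphere, the r=7.5 cylinder at (8, 16) misses the remaining region (no effect); the r=10 sphere at (-2, 13) misses the remaining region (no effect) — boundary = 56.06 mm; (whole slice rotated 30° about Z — lengths, areas and connectivity unchanged). Overall, the cross-section is a single solid region. Total boundary length (outer) = 56.06 mm.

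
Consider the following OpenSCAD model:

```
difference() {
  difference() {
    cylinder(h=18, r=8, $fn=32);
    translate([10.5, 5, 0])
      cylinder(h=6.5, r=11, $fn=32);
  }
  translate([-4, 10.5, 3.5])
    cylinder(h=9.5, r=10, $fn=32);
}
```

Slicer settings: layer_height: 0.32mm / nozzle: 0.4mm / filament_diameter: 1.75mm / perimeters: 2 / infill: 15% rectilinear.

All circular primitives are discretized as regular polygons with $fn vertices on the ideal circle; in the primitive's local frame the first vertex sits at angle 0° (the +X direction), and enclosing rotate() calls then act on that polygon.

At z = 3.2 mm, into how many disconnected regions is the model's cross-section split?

1

At z = 3.2 mm: the r=8 cylinder gives a regular 32-gon of circumradius 8 (constant along its height); the r=11 cylinder at (10.5, 5) gives a regular 32-gon of circumradius 11 (constant along its height); Subtracting the remaining from the first: starting from the r=8 cylinder, the r=11 cylinder at (10.5, 5) partially overlaps it — only the 74.51 mm² overlap (of its 377.69 mm²) is removed, clipping the outline — 1 connected region; the cylinder at (-4, 10.5) is not intersected at this z (z outside [3.5, 13]); Subtracting the remaining from the first: none of the subtracted shapes is present at this height, so the result so far is unchanged — 1 connected region. The result has 1 disconnected region.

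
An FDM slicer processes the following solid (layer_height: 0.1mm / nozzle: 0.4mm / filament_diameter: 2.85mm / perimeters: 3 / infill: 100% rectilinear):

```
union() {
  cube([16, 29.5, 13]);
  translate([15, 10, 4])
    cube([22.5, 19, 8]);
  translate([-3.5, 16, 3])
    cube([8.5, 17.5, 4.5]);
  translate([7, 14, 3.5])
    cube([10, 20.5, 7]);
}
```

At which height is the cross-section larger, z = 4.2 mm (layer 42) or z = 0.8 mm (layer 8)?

Layer 42 (z = 4.2): the cube (footprint 16×29.5) is included at this height (area 472.00 mm²); the cube at (15, 10) (footprint 22.5×19) is included at this height (area 427.50 mm²); the 8.5×17.5 cube at (-3.5, 16) contributes its full rectangle (area 148.75 mm²); the cube at (7, 14) (footprint 10×20.5) is included at this height (area 205.00 mm²); Taking the union: the regions partially overlap — summed areas 1253.25 mm² minus the doubly-counted overlap 241.00 mm² gives 1012.25 mm² — area = 1012.25 mm². So its area = 1012.25 mm². Layer 8 (z = 0.8): the cube is present — its section is the full 16×29.5 rectangle (area 472.00 mm²); the cube at (15, 10) is absent (z outside [4, 12]); the cube at (-3.5, 16) does not reach this height (z outside [3, 7.5]); the cube at (7, 14) is absent (z outside [3.5, 10.5]); Taking the union: only the 16×29.5 cube is present, so the union is just that shape — area = 472.00 mm². So its area = 472.00 mm². Layer 42 is larger (1012.25 vs 472.00 mm²).

layer 42 (z = 4.2 mm)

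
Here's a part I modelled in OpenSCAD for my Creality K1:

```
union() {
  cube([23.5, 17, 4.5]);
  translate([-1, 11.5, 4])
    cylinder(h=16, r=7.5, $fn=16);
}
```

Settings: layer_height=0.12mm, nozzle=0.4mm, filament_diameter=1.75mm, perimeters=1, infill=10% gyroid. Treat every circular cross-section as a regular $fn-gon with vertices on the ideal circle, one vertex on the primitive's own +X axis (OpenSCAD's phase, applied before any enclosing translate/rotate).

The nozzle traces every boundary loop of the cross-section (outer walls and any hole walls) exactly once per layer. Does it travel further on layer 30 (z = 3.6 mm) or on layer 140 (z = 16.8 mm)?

layer 30 (z = 3.6 mm)

Layer 30 (z = 3.6): the cube is present — its section is the full 23.5×17 rectangle (perimeter 81.00 mm); the cylinder at (-1, 11.5) does not reach this height (z outside [4, 20]); Combining (union): only the 23.5×17 cube is present, so the union is just that shape — boundary = 81.00 mm. So its perimeter = 81.00 mm. Layer 140 (z = 16.8): the cube does not reach this height (z outside [0, 4.5]); the r=7.5 cylinder at (-1, 11.5) contributes a regular 16-gon of circumradius 7.5 (perimeter = 2·16·7.500·sin(180°/16) = 46.82 mm); Merging all regions: only the r=7.5 cylinder at (-1, 11.5) is present, so the union is just that shape — boundary = 46.82 mm. So its perimeter = 46.82 mm. Layer 30 is larger (81.00 vs 46.82 mm).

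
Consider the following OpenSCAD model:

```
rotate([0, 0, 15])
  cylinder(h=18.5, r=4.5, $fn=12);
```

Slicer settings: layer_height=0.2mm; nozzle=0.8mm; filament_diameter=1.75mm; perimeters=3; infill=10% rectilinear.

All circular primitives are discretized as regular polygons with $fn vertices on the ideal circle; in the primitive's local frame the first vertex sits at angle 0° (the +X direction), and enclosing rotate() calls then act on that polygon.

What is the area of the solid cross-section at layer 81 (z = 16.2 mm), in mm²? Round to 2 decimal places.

60.75 mm²

At z = 16.2 mm: the r=4.5 cylinder gives a regular 12-gon of circumradius 4.5 (constant along its height) (area = (12/2)·4.500²·sin(360°/12) = 60.75 mm²); (whole slice rotated 15° about Z — lengths, areas and connectivity unchanged). Overall, the cross-section is a single solid region. Net area = 60.75 mm².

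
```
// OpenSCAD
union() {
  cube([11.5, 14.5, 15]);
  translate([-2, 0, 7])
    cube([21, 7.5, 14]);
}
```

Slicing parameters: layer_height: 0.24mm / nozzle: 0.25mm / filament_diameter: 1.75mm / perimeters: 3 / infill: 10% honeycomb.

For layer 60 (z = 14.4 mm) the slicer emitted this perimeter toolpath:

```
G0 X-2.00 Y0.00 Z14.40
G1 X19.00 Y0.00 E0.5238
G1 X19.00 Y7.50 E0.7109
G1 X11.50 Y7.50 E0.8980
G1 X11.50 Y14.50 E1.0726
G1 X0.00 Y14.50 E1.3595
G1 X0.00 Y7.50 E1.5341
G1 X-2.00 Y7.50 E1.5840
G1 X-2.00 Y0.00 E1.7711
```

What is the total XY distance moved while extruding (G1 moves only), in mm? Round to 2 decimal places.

Sum the Euclidean lengths of each G1 segment: total = 71.00 mm.

71.00 mm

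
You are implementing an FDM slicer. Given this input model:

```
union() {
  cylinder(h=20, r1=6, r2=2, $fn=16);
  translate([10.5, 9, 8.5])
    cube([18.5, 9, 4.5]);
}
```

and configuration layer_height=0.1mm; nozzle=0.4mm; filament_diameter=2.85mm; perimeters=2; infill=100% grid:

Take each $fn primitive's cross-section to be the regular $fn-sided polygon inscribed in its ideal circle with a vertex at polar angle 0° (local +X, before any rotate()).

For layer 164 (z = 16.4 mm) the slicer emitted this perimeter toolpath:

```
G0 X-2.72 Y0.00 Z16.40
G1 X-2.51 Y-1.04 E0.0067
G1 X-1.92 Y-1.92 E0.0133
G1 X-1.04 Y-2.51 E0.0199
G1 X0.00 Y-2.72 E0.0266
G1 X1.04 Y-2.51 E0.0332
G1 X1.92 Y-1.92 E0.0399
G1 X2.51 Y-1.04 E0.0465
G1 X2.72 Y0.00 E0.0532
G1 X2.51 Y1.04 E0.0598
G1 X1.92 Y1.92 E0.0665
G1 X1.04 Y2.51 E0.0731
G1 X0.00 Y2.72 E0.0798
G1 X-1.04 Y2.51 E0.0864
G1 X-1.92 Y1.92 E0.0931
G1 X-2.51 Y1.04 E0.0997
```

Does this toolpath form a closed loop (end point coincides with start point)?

no

Start point (G0): (-2.72, 0.00). End point (last G1): the path does not return to the start — open.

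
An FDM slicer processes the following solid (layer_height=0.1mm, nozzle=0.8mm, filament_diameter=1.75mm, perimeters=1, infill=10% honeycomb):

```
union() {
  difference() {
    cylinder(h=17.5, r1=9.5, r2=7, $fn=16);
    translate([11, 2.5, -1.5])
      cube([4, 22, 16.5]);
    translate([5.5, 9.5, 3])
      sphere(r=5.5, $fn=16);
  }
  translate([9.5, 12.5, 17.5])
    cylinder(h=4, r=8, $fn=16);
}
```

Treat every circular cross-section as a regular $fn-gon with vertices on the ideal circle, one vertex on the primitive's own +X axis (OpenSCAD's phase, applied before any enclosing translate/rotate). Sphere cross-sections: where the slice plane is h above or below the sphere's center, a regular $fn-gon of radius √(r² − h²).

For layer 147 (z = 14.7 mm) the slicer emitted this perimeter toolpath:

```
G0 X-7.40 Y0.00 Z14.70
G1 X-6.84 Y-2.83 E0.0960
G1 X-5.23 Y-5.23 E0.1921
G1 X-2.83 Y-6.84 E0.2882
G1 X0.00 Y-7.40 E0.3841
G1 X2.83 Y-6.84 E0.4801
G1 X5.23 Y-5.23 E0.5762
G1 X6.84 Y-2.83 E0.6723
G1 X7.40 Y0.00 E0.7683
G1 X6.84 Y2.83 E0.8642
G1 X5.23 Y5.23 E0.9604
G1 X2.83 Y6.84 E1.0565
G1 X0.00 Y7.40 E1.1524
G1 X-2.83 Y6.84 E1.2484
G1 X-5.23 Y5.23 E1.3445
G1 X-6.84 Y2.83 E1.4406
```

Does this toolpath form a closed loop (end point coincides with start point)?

Start point (G0): (-7.40, 0.00). End point (last G1): the path does not return to the start — open.

no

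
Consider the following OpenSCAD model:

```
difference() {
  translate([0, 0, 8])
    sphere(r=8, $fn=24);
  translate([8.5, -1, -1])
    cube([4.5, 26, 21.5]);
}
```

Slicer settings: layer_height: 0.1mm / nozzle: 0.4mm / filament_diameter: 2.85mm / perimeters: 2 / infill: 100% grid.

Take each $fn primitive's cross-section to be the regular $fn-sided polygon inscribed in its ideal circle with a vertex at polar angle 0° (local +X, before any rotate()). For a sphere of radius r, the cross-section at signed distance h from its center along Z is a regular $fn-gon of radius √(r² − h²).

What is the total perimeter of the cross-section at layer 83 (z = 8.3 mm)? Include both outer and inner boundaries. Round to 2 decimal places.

50.09 mm

At z = 8.3 mm: the r=8 sphere contributes a regular 24-gon of circumradius √(8²−0.3²) = 7.994 (perimeter = 2·24·7.994·sin(180°/24) = 50.09 mm); the 4.5×26 cube at (8.5, -1) contributes its full rectangle (perimeter 61.00 mm); Subtracting the remaining from the first: starting from the r=8 sphere, the 4.5×26 cube at (8.5, -1) misses the remaining region (no effect) — boundary = 50.09 mm. Overall, the cross-section is a single solid region. Total boundary length (outer) = 50.09 mm.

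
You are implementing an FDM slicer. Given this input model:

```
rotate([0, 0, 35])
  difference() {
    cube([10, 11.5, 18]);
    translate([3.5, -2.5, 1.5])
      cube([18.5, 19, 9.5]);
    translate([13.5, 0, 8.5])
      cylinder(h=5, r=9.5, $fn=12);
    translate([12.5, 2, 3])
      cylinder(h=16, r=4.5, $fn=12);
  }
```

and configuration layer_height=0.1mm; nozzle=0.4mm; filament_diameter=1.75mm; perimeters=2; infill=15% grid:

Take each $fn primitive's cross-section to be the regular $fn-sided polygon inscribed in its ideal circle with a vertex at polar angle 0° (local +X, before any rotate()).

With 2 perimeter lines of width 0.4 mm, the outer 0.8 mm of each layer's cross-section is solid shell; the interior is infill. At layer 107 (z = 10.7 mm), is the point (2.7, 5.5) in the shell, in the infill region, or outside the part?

outside

At z = 10.7 mm: the cube (footprint 10×11.5) is included at this height; the 18.5×19 cube at (3.5, -2.5) contributes its full rectangle; the r=9.5 cylinder at (13.5, 0) gives a regular 12-gon of circumradius 9.5 (constant along its height); the r=4.5 cylinder at (12.5, 2) gives a regular 12-gon of circumradius 4.5 (constant along its height); Subtracting the remaining from the first: starting from the 10×11.5 cube, the 18.5×19 cube at (3.5, -2.5) partially overlaps it — only the 74.75 mm² overlap (of its 351.50 mm²) is removed, clipping the outline; the r=9.5 cylinder at (13.5, 0) misses the remaining region (no effect); the r=4.5 cylinder at (12.5, 2) misses the remaining region (no effect) — 1 connected region; (rotated 35° about Z; rotation is an isometry so areas/perimeters/island counts are preserved). Overall, the cross-section is a single solid region. Undo the 35° rotation: the query point maps to (5.366, 2.957) in the un-rotated model frame. The nearest boundary edge runs (3.50, 11.50)→(3.50, 0.00); distance from the point to it = 1.87 mm. The point is not inside any of the regions above, so it lies outside the cross-section (1.87 mm from the nearest boundary).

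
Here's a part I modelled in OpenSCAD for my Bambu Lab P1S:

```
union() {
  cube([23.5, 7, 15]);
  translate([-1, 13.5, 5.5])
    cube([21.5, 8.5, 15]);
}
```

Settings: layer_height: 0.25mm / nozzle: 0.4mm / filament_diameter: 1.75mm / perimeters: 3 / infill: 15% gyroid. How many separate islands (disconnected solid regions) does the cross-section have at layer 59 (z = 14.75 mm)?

2

At z = 14.75 mm: the cube is present — its section is the full 23.5×7 rectangle; the cube at (-1, 13.5) (footprint 21.5×8.5) is included at this height; Combining (union): the 2 present regions are separate (no shared area or edge), so areas and boundary lengths simply add and each stays a separate island — 2 connected regions. Overall, the cross-section has 2 separate islands. Island count = 2.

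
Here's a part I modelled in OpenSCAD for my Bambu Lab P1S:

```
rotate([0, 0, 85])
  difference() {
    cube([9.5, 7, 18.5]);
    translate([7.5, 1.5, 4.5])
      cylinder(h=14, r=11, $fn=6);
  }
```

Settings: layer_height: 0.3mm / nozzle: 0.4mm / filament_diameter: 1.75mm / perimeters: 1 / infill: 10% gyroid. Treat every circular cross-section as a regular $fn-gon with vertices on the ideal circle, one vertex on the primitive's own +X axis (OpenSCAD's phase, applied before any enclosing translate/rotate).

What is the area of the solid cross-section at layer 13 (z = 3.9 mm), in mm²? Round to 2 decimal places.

At z = 3.9 mm: the cube (footprint 9.5×7) is included at this height (area 66.50 mm²); the cylinder at (7.5, 1.5) is not intersected at this z (z outside [4.5, 18.5]); Taking the first minus the rest: none of the subtracted shapes is present at this height, so the 9.5×7 cube is unchanged — area = 66.50 mm²; (whole slice rotated 85° about Z — lengths, areas and connectivity unchanged). Overall, the cross-section is a single solid region. Net area = 66.50 mm².

66.50 mm²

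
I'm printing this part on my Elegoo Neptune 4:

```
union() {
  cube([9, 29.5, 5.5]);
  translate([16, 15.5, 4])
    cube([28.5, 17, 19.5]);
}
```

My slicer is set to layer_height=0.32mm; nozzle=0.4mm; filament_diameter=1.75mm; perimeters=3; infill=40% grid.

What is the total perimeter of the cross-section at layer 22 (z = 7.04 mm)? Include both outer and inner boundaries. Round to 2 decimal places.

91.00 mm

At z = 7.04 mm: the cube does not reach this height (z outside [0, 5.5]); the 28.5×17 cube at (16, 15.5) contributes its full rectangle (perimeter 91.00 mm); Combining (union): only the 28.5×17 cube at (16, 15.5) is present, so the union is just that shape — boundary = 91.00 mm. Overall, the cross-section is a single solid region. Total boundary length (outer) = 91.00 mm.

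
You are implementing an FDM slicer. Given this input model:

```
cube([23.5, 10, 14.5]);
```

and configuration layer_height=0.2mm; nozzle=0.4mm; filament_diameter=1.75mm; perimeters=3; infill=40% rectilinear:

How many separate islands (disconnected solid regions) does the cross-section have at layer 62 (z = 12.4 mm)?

1

At z = 12.4 mm: the cube is present — its section is the full 23.5×10 rectangle. Overall, the cross-section is a single solid region. Island count = 1.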